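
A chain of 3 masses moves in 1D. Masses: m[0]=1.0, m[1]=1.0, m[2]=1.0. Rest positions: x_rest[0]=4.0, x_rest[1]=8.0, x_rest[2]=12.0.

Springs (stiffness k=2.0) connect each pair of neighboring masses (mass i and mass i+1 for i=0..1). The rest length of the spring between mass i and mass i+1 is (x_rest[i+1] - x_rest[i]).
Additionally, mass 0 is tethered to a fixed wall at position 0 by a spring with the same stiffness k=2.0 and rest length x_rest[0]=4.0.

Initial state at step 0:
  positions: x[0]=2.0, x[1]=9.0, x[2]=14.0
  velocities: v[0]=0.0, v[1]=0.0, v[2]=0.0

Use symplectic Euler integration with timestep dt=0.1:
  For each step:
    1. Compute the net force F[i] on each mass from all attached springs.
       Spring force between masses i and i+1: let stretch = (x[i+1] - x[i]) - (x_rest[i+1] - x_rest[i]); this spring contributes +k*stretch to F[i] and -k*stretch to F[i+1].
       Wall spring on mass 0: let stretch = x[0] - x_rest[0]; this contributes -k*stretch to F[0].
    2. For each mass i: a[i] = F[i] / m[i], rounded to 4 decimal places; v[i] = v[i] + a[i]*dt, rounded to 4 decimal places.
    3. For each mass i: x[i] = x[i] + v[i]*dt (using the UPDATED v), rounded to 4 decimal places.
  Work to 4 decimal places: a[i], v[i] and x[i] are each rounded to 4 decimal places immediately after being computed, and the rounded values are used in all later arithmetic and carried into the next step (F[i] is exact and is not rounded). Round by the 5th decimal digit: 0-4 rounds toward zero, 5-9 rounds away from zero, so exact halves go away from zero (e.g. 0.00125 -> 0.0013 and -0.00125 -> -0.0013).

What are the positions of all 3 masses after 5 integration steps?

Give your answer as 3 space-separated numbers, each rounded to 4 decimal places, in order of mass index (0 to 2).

Answer: 3.3391 8.5057 13.6880

Derivation:
Step 0: x=[2.0000 9.0000 14.0000] v=[0.0000 0.0000 0.0000]
Step 1: x=[2.1000 8.9600 13.9800] v=[1.0000 -0.4000 -0.2000]
Step 2: x=[2.2952 8.8832 13.9396] v=[1.9520 -0.7680 -0.4040]
Step 3: x=[2.5763 8.7758 13.8781] v=[2.8106 -1.0743 -0.6153]
Step 4: x=[2.9298 8.6464 13.7945] v=[3.5352 -1.2937 -0.8358]
Step 5: x=[3.3391 8.5057 13.6880] v=[4.0926 -1.4074 -1.0654]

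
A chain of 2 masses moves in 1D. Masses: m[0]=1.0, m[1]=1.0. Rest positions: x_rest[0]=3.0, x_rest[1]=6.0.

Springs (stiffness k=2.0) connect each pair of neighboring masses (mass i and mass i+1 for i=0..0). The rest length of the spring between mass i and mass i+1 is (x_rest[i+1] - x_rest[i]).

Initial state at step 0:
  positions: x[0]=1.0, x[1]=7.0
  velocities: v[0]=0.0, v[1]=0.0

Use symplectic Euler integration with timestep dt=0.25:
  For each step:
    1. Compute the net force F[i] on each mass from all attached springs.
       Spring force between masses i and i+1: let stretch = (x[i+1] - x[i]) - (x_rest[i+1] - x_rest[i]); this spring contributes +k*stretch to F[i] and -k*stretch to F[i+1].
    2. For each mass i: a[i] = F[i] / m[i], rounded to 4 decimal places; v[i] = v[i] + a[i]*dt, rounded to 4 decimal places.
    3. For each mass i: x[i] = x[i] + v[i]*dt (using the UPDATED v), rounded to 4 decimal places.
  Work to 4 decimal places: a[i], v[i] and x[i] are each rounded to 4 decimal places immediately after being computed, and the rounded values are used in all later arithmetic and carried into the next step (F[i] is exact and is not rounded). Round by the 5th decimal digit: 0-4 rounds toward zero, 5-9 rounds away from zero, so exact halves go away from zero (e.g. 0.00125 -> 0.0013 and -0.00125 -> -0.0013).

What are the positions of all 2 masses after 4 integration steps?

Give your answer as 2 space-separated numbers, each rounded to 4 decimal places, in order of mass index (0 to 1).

Answer: 3.5021 4.4981

Derivation:
Step 0: x=[1.0000 7.0000] v=[0.0000 0.0000]
Step 1: x=[1.3750 6.6250] v=[1.5000 -1.5000]
Step 2: x=[2.0313 5.9688] v=[2.6250 -2.6250]
Step 3: x=[2.8048 5.1954] v=[3.0938 -3.0938]
Step 4: x=[3.5021 4.4981] v=[2.7891 -2.7891]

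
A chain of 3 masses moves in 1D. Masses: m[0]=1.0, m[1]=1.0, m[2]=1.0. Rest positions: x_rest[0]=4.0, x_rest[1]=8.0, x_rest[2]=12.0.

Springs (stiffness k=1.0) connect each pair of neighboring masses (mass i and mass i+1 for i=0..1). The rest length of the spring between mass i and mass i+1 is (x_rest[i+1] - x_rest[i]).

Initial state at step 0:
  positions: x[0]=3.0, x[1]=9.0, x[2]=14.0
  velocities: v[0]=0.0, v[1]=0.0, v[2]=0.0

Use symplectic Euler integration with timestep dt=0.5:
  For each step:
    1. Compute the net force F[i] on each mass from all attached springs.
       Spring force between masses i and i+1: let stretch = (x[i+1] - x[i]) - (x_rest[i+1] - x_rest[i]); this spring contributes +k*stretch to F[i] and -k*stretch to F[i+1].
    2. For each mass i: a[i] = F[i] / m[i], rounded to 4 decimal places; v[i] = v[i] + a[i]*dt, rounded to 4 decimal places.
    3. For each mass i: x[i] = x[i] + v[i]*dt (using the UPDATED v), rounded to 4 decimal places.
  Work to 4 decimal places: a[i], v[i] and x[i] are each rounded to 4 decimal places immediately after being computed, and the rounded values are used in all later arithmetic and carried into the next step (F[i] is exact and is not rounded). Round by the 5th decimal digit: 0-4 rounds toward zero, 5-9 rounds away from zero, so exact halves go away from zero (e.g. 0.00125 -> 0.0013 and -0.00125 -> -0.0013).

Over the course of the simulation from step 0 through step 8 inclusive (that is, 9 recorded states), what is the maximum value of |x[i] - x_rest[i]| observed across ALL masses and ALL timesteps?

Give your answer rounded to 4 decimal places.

Answer: 2.0762

Derivation:
Step 0: x=[3.0000 9.0000 14.0000] v=[0.0000 0.0000 0.0000]
Step 1: x=[3.5000 8.7500 13.7500] v=[1.0000 -0.5000 -0.5000]
Step 2: x=[4.3125 8.4375 13.2500] v=[1.6250 -0.6250 -1.0000]
Step 3: x=[5.1563 8.2969 12.5469] v=[1.6875 -0.2813 -1.4063]
Step 4: x=[5.7852 8.4336 11.7813] v=[1.2578 0.2734 -1.5313]
Step 5: x=[6.0762 8.7452 11.1787] v=[0.5820 0.6231 -1.2052]
Step 6: x=[6.0345 8.9979 10.9677] v=[-0.0835 0.5054 -0.4220]
Step 7: x=[5.7336 9.0022 11.2643] v=[-0.6018 0.0086 0.5931]
Step 8: x=[5.2499 8.7549 11.9954] v=[-0.9675 -0.4947 1.4621]
Max displacement = 2.0762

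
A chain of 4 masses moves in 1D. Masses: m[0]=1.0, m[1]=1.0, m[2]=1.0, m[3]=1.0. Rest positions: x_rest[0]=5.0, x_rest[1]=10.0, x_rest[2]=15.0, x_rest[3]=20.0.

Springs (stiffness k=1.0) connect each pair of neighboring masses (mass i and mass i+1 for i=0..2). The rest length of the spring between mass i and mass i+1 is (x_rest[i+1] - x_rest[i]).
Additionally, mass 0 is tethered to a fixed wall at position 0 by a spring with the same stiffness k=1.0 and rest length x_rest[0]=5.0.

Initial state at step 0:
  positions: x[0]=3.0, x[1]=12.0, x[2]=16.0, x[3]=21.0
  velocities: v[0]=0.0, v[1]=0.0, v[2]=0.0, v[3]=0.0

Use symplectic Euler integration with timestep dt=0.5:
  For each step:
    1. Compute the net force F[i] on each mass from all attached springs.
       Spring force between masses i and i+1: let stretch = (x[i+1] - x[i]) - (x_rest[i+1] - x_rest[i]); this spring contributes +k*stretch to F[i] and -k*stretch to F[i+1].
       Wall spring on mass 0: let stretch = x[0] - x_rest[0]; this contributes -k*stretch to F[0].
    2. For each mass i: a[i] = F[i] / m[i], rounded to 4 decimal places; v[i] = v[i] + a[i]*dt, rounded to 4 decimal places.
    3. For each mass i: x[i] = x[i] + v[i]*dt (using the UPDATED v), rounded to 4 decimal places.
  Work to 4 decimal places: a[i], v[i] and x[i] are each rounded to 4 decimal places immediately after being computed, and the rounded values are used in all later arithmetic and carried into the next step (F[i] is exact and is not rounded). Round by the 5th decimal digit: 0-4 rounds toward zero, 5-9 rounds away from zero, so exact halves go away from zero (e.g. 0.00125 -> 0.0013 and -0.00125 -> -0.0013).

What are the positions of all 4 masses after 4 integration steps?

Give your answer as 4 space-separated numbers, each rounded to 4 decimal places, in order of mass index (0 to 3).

Answer: 7.0157 9.8712 14.9297 21.2188

Derivation:
Step 0: x=[3.0000 12.0000 16.0000 21.0000] v=[0.0000 0.0000 0.0000 0.0000]
Step 1: x=[4.5000 10.7500 16.2500 21.0000] v=[3.0000 -2.5000 0.5000 0.0000]
Step 2: x=[6.4375 9.3125 16.3125 21.0625] v=[3.8750 -2.8750 0.1250 0.1250]
Step 3: x=[7.4844 8.9063 15.8125 21.1875] v=[2.0938 -0.8125 -1.0000 0.2500]
Step 4: x=[7.0157 9.8712 14.9297 21.2188] v=[-0.9375 1.9297 -1.7656 0.0625]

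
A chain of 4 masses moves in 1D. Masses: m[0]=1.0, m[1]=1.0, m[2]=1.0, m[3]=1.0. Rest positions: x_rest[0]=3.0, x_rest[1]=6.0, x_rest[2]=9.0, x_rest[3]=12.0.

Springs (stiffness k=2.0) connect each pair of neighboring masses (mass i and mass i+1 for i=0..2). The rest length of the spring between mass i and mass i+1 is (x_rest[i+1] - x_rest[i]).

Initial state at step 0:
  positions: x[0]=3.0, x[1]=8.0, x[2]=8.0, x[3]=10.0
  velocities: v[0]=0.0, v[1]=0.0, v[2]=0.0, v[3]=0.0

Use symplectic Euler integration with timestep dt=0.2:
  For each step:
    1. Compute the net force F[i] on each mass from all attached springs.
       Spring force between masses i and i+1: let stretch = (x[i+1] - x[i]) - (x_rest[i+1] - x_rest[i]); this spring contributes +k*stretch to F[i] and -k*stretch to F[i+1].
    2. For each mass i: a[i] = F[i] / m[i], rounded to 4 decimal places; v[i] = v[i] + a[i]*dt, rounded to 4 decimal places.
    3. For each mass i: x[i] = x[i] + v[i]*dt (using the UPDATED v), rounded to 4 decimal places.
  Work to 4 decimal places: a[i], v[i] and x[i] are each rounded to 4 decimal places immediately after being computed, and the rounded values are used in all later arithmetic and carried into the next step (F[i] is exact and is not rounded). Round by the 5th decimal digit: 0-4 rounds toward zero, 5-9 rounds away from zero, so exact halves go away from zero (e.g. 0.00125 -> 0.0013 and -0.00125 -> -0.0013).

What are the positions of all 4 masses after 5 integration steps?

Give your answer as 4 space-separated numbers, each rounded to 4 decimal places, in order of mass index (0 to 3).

Step 0: x=[3.0000 8.0000 8.0000 10.0000] v=[0.0000 0.0000 0.0000 0.0000]
Step 1: x=[3.1600 7.6000 8.1600 10.0800] v=[0.8000 -2.0000 0.8000 0.4000]
Step 2: x=[3.4352 6.8896 8.4288 10.2464] v=[1.3760 -3.5520 1.3440 0.8320]
Step 3: x=[3.7468 6.0260 8.7199 10.5074] v=[1.5578 -4.3181 1.4554 1.3050]
Step 4: x=[4.0007 5.1956 8.9385 10.8654] v=[1.2695 -4.1522 1.0928 1.7900]
Step 5: x=[4.1102 4.5690 9.0118 11.3092] v=[0.5475 -3.1330 0.3664 2.2192]

Answer: 4.1102 4.5690 9.0118 11.3092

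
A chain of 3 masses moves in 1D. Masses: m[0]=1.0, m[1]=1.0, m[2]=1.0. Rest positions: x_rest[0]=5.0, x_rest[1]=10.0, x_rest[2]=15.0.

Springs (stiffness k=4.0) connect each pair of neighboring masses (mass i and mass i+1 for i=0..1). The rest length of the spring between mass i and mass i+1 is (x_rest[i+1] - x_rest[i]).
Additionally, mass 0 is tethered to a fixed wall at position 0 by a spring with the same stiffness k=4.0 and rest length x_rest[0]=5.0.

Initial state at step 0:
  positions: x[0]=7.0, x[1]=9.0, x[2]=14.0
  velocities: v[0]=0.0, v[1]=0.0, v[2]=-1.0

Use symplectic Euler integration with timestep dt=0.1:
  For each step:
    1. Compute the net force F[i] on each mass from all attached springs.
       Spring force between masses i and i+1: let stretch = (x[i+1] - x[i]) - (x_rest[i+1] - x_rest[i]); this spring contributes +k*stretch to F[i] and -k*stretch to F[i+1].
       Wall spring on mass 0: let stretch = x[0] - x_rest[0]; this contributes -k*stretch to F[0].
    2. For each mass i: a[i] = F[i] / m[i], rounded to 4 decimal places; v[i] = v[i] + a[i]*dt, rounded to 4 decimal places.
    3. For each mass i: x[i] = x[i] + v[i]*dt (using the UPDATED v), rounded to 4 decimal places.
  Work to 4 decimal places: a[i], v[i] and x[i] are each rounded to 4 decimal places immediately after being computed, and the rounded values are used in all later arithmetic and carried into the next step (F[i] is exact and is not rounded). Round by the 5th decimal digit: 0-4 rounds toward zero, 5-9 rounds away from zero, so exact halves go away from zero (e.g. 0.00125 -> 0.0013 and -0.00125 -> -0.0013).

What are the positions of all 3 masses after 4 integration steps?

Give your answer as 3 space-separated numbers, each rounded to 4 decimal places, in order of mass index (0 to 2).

Answer: 5.2948 9.9155 13.7040

Derivation:
Step 0: x=[7.0000 9.0000 14.0000] v=[0.0000 0.0000 -1.0000]
Step 1: x=[6.8000 9.1200 13.9000] v=[-2.0000 1.2000 -1.0000]
Step 2: x=[6.4208 9.3384 13.8088] v=[-3.7920 2.1840 -0.9120]
Step 3: x=[5.9015 9.6189 13.7388] v=[-5.1933 2.8051 -0.7002]
Step 4: x=[5.2948 9.9155 13.7040] v=[-6.0669 2.9661 -0.3482]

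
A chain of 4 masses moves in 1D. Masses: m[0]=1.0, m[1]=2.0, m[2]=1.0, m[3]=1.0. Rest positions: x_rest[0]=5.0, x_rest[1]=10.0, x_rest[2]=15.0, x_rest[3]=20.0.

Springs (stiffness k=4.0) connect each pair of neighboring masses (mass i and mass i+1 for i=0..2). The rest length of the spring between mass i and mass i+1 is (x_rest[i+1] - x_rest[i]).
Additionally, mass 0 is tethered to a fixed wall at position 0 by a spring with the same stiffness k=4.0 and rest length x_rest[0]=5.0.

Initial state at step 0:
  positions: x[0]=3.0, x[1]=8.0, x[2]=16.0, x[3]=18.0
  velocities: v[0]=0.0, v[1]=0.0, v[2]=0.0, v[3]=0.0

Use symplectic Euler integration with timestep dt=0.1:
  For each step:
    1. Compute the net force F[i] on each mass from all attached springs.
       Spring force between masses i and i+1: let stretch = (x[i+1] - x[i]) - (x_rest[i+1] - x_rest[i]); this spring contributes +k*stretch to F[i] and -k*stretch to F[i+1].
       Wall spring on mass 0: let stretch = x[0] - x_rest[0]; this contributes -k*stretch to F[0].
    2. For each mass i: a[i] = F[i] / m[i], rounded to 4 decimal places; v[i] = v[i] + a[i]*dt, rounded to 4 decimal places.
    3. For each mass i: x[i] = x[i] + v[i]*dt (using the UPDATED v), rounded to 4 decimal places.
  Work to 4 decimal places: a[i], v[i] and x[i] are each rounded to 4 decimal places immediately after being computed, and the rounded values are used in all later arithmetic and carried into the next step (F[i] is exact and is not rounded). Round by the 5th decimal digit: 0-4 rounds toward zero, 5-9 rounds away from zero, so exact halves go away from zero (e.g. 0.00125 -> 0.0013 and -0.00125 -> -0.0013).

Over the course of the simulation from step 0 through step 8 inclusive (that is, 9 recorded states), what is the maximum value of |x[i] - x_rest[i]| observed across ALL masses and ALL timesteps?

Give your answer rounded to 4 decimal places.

Step 0: x=[3.0000 8.0000 16.0000 18.0000] v=[0.0000 0.0000 0.0000 0.0000]
Step 1: x=[3.0800 8.0600 15.7600 18.1200] v=[0.8000 0.6000 -2.4000 1.2000]
Step 2: x=[3.2360 8.1744 15.3064 18.3456] v=[1.5600 1.1440 -4.5360 2.2560]
Step 3: x=[3.4601 8.3327 14.6891 18.6496] v=[2.2410 1.5827 -6.1731 3.0403]
Step 4: x=[3.7407 8.5207 13.9760 18.9952] v=[2.8060 1.8795 -7.1315 3.4561]
Step 5: x=[4.0629 8.7222 13.2454 19.3400] v=[3.2217 2.0146 -7.3059 3.4484]
Step 6: x=[4.4089 8.9209 12.5777 19.6411] v=[3.4603 1.9874 -6.6773 3.0106]
Step 7: x=[4.7591 9.1025 12.0462 19.8596] v=[3.5015 1.8164 -5.3147 2.1852]
Step 8: x=[5.0926 9.2562 11.7095 19.9656] v=[3.3352 1.5365 -3.3668 1.0598]
Max displacement = 3.2905

Answer: 3.2905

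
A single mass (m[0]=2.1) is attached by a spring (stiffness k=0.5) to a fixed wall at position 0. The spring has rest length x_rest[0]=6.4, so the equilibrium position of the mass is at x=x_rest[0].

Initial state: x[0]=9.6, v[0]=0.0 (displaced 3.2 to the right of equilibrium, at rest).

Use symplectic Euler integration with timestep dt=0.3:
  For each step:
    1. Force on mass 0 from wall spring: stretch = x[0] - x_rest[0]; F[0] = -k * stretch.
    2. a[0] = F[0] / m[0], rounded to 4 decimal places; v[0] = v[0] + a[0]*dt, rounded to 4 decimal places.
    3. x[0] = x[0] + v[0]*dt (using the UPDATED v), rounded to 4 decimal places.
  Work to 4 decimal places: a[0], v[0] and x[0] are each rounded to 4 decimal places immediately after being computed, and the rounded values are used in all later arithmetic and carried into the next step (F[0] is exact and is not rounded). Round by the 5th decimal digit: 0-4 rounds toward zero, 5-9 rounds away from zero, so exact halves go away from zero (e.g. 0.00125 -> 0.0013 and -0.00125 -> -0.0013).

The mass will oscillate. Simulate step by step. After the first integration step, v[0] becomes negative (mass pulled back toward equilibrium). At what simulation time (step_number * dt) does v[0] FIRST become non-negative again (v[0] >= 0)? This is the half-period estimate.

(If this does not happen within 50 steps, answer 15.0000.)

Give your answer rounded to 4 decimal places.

Answer: 6.6000

Derivation:
Step 0: x=[9.6000] v=[0.0000]
Step 1: x=[9.5314] v=[-0.2286]
Step 2: x=[9.3957] v=[-0.4523]
Step 3: x=[9.1958] v=[-0.6663]
Step 4: x=[8.9360] v=[-0.8660]
Step 5: x=[8.6219] v=[-1.0471]
Step 6: x=[8.2602] v=[-1.2058]
Step 7: x=[7.8586] v=[-1.3387]
Step 8: x=[7.4257] v=[-1.4429]
Step 9: x=[6.9708] v=[-1.5162]
Step 10: x=[6.5037] v=[-1.5570]
Step 11: x=[6.0344] v=[-1.5644]
Step 12: x=[5.5729] v=[-1.5383]
Step 13: x=[5.1291] v=[-1.4792]
Step 14: x=[4.7126] v=[-1.3884]
Step 15: x=[4.3322] v=[-1.2679]
Step 16: x=[3.9961] v=[-1.1202]
Step 17: x=[3.7116] v=[-0.9485]
Step 18: x=[3.4847] v=[-0.7565]
Step 19: x=[3.3202] v=[-0.5483]
Step 20: x=[3.2217] v=[-0.3283]
Step 21: x=[3.1913] v=[-0.1013]
Step 22: x=[3.2297] v=[0.1279]
First v>=0 after going negative at step 22, time=6.6000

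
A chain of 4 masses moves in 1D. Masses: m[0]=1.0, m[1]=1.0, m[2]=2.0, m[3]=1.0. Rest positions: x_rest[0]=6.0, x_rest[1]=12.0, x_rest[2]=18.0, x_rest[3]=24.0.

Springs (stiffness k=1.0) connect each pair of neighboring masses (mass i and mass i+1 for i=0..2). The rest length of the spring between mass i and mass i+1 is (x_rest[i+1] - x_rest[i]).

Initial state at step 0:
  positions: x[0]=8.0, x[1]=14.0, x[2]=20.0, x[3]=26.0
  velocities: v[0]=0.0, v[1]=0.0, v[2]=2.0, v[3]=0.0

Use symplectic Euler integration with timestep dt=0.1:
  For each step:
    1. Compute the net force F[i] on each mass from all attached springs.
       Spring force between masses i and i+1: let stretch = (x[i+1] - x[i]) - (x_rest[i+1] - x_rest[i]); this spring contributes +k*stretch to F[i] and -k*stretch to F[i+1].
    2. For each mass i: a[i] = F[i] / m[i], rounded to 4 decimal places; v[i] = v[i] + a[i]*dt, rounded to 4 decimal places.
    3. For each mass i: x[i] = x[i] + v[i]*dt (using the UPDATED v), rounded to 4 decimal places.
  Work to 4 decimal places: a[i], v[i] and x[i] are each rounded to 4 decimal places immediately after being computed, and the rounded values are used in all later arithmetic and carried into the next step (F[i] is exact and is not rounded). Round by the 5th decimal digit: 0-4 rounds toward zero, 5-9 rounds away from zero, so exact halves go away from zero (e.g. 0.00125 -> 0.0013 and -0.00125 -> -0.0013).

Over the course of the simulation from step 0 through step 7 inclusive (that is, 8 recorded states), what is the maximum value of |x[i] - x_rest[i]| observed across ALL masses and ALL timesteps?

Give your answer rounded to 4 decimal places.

Answer: 3.2929

Derivation:
Step 0: x=[8.0000 14.0000 20.0000 26.0000] v=[0.0000 0.0000 2.0000 0.0000]
Step 1: x=[8.0000 14.0000 20.2000 26.0000] v=[0.0000 0.0000 2.0000 0.0000]
Step 2: x=[8.0000 14.0020 20.3980 26.0020] v=[0.0000 0.0200 1.9800 0.0200]
Step 3: x=[8.0000 14.0079 20.5920 26.0080] v=[0.0002 0.0594 1.9404 0.0596]
Step 4: x=[8.0001 14.0196 20.7802 26.0198] v=[0.0010 0.1170 1.8820 0.1180]
Step 5: x=[8.0004 14.0387 20.9608 26.0392] v=[0.0030 0.1911 1.8060 0.1940]
Step 6: x=[8.0011 14.0667 21.1322 26.0678] v=[0.0068 0.2795 1.7138 0.2862]
Step 7: x=[8.0024 14.1047 21.2929 26.1071] v=[0.0134 0.3795 1.6073 0.3926]
Max displacement = 3.2929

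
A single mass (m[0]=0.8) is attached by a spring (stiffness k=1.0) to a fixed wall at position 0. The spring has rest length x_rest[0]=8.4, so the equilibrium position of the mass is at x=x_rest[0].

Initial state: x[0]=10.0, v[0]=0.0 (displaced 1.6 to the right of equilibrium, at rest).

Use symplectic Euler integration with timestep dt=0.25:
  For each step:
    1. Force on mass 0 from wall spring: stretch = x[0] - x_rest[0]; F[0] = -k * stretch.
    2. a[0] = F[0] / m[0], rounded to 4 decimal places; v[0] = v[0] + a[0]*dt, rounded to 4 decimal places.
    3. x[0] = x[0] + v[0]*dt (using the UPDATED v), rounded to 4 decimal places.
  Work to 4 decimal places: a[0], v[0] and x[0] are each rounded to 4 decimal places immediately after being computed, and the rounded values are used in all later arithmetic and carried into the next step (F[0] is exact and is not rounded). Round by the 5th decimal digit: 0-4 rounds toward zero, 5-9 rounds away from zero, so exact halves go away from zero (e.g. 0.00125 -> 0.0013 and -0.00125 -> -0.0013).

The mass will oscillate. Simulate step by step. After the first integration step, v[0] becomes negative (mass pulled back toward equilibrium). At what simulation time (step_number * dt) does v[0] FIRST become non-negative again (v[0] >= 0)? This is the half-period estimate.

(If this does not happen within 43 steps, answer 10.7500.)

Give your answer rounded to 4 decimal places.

Answer: 3.0000

Derivation:
Step 0: x=[10.0000] v=[0.0000]
Step 1: x=[9.8750] v=[-0.5000]
Step 2: x=[9.6348] v=[-0.9610]
Step 3: x=[9.2981] v=[-1.3469]
Step 4: x=[8.8912] v=[-1.6276]
Step 5: x=[8.4459] v=[-1.7811]
Step 6: x=[7.9970] v=[-1.7955]
Step 7: x=[7.5796] v=[-1.6696]
Step 8: x=[7.2263] v=[-1.4132]
Step 9: x=[6.9647] v=[-1.0464]
Step 10: x=[6.8152] v=[-0.5979]
Step 11: x=[6.7895] v=[-0.1027]
Step 12: x=[6.8897] v=[0.4006]
First v>=0 after going negative at step 12, time=3.0000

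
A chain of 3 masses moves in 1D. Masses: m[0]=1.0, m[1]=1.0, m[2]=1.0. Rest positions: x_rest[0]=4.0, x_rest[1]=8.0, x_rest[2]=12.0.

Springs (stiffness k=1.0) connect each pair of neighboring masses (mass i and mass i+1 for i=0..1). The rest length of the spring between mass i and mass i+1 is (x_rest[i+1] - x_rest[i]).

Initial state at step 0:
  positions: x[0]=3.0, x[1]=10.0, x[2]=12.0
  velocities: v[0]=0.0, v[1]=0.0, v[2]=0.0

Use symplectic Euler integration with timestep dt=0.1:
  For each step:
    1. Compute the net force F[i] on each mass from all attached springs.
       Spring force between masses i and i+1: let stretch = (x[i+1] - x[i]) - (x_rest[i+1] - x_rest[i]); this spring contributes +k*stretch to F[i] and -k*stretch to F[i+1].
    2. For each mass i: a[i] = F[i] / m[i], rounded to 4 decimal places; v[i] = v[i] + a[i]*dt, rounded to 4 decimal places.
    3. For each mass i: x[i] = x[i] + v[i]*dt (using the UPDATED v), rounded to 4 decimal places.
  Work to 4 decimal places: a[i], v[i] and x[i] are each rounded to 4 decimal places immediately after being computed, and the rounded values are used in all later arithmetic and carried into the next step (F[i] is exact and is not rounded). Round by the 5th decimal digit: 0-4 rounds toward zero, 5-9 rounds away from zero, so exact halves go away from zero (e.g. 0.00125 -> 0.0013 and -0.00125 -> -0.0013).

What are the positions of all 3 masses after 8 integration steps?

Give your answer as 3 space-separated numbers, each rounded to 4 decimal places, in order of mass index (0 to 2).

Step 0: x=[3.0000 10.0000 12.0000] v=[0.0000 0.0000 0.0000]
Step 1: x=[3.0300 9.9500 12.0200] v=[0.3000 -0.5000 0.2000]
Step 2: x=[3.0892 9.8515 12.0593] v=[0.5920 -0.9850 0.3930]
Step 3: x=[3.1760 9.7075 12.1165] v=[0.8682 -1.4405 0.5722]
Step 4: x=[3.2881 9.5222 12.1896] v=[1.1214 -1.8528 0.7313]
Step 5: x=[3.4226 9.3013 12.2761] v=[1.3448 -2.2095 0.8646]
Step 6: x=[3.5759 9.0513 12.3728] v=[1.5327 -2.4999 0.9671]
Step 7: x=[3.7439 8.7798 12.4763] v=[1.6802 -2.7153 1.0350]
Step 8: x=[3.9223 8.4949 12.5828] v=[1.7838 -2.8492 1.0654]

Answer: 3.9223 8.4949 12.5828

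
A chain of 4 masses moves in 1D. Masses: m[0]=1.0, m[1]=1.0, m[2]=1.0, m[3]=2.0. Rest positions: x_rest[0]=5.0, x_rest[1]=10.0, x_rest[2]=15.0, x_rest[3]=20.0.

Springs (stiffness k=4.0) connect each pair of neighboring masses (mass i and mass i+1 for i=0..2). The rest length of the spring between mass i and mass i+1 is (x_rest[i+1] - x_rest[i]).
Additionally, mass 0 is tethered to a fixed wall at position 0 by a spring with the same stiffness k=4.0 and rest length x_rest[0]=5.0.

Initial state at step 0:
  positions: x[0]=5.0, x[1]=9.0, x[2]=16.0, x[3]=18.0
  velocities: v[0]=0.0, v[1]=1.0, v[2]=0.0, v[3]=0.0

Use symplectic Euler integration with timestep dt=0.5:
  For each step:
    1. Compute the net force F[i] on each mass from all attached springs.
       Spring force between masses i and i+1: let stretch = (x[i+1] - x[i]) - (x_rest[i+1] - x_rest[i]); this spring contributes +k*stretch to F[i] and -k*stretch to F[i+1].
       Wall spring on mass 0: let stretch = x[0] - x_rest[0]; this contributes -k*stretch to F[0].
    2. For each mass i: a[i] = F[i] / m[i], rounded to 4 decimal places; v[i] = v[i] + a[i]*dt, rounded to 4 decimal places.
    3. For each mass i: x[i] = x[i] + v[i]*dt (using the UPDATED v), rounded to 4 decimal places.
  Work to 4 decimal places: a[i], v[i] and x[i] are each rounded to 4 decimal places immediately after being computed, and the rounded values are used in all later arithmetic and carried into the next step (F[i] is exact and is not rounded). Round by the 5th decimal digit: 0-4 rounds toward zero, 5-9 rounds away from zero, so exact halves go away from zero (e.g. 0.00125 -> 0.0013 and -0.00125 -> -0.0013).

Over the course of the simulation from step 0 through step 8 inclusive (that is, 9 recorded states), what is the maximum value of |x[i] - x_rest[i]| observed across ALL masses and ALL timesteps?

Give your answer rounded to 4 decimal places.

Step 0: x=[5.0000 9.0000 16.0000 18.0000] v=[0.0000 1.0000 0.0000 0.0000]
Step 1: x=[4.0000 12.5000 11.0000 19.5000] v=[-2.0000 7.0000 -10.0000 3.0000]
Step 2: x=[7.5000 6.0000 16.0000 19.2500] v=[7.0000 -13.0000 10.0000 -0.5000]
Step 3: x=[2.0000 11.0000 14.2500 19.8750] v=[-11.0000 10.0000 -3.5000 1.2500]
Step 4: x=[3.5000 10.2500 14.8750 20.1875] v=[3.0000 -1.5000 1.2500 0.6250]
Step 5: x=[8.2500 7.3750 16.1875 20.3438] v=[9.5000 -5.7500 2.6250 0.3125]
Step 6: x=[3.8750 14.1875 12.8438 20.9219] v=[-8.7500 13.6250 -6.6874 1.1562]
Step 7: x=[5.9375 9.3438 18.9219 19.9610] v=[4.1250 -9.6874 12.1562 -1.9219]
Step 8: x=[5.4688 10.6719 16.4610 20.9805] v=[-0.9374 2.6562 -4.9218 2.0390]
Max displacement = 4.1875

Answer: 4.1875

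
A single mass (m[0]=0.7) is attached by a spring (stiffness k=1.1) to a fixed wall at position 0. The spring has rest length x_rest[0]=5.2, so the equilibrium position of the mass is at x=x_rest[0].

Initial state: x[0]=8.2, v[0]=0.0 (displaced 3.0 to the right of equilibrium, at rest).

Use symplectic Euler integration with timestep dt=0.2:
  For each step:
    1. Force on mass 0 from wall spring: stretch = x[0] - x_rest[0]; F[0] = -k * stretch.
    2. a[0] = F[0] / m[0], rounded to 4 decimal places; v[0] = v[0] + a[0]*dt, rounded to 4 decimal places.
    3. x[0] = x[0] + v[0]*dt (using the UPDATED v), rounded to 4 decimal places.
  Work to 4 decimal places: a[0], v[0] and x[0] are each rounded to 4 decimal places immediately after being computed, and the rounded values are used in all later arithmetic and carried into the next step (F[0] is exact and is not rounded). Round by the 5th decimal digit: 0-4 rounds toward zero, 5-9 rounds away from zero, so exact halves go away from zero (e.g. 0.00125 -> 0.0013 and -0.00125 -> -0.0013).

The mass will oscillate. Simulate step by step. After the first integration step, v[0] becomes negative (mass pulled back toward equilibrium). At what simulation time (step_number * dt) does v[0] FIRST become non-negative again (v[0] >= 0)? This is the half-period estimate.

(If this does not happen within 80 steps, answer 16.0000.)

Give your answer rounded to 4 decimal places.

Answer: 2.6000

Derivation:
Step 0: x=[8.2000] v=[0.0000]
Step 1: x=[8.0114] v=[-0.9429]
Step 2: x=[7.6461] v=[-1.8265]
Step 3: x=[7.1270] v=[-2.5953]
Step 4: x=[6.4868] v=[-3.2009]
Step 5: x=[5.7657] v=[-3.6053]
Step 6: x=[5.0091] v=[-3.7831]
Step 7: x=[4.2645] v=[-3.7231]
Step 8: x=[3.5787] v=[-3.4291]
Step 9: x=[2.9948] v=[-2.9195]
Step 10: x=[2.5495] v=[-2.2264]
Step 11: x=[2.2708] v=[-1.3934]
Step 12: x=[2.1762] v=[-0.4728]
Step 13: x=[2.2717] v=[0.4775]
First v>=0 after going negative at step 13, time=2.6000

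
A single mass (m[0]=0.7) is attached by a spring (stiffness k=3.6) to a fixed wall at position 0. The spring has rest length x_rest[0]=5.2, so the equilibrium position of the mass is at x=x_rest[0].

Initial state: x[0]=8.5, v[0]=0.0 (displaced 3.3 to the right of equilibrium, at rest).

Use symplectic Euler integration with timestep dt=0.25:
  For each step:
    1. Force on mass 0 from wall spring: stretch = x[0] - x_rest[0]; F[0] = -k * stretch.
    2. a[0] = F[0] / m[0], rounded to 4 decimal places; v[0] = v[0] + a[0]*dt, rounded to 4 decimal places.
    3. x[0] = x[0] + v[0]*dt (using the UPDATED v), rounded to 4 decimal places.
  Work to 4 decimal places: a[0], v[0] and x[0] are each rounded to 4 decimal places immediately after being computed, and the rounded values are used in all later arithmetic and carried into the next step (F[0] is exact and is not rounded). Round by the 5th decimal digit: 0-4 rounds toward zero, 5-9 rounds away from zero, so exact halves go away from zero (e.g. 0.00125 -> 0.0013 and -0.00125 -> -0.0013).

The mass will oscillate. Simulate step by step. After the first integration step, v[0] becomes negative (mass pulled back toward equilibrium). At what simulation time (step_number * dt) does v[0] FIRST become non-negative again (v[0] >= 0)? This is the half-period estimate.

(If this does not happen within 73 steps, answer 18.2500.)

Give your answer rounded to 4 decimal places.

Step 0: x=[8.5000] v=[0.0000]
Step 1: x=[7.4393] v=[-4.2429]
Step 2: x=[5.6588] v=[-7.1220]
Step 3: x=[3.7308] v=[-7.7119]
Step 4: x=[2.2751] v=[-5.8229]
Step 5: x=[1.7595] v=[-2.0623]
Step 6: x=[2.3498] v=[2.3612]
First v>=0 after going negative at step 6, time=1.5000

Answer: 1.5000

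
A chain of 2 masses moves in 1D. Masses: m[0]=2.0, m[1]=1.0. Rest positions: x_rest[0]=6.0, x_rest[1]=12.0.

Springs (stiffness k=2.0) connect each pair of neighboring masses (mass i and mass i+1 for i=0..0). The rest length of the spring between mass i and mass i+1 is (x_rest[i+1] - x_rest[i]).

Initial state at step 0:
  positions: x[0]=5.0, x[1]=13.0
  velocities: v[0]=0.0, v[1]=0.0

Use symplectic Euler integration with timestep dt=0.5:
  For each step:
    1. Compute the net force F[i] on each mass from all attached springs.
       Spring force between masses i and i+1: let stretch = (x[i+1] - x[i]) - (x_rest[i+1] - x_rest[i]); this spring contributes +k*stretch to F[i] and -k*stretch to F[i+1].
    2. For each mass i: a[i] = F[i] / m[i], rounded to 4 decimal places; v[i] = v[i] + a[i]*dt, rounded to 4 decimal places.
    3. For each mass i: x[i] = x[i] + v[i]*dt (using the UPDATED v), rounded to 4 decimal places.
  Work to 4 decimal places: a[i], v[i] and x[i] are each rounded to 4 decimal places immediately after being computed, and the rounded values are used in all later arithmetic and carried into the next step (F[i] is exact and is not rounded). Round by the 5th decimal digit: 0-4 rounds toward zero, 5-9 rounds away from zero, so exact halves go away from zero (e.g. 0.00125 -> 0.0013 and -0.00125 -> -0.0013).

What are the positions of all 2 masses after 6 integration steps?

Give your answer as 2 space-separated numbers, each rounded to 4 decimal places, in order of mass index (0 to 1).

Step 0: x=[5.0000 13.0000] v=[0.0000 0.0000]
Step 1: x=[5.5000 12.0000] v=[1.0000 -2.0000]
Step 2: x=[6.1250 10.7500] v=[1.2500 -2.5000]
Step 3: x=[6.4063 10.1875] v=[0.5625 -1.1250]
Step 4: x=[6.1329 10.7344] v=[-0.5469 1.0938]
Step 5: x=[5.5098 11.9806] v=[-1.2462 2.4923]
Step 6: x=[5.0044 12.9914] v=[-1.0108 2.0215]

Answer: 5.0044 12.9914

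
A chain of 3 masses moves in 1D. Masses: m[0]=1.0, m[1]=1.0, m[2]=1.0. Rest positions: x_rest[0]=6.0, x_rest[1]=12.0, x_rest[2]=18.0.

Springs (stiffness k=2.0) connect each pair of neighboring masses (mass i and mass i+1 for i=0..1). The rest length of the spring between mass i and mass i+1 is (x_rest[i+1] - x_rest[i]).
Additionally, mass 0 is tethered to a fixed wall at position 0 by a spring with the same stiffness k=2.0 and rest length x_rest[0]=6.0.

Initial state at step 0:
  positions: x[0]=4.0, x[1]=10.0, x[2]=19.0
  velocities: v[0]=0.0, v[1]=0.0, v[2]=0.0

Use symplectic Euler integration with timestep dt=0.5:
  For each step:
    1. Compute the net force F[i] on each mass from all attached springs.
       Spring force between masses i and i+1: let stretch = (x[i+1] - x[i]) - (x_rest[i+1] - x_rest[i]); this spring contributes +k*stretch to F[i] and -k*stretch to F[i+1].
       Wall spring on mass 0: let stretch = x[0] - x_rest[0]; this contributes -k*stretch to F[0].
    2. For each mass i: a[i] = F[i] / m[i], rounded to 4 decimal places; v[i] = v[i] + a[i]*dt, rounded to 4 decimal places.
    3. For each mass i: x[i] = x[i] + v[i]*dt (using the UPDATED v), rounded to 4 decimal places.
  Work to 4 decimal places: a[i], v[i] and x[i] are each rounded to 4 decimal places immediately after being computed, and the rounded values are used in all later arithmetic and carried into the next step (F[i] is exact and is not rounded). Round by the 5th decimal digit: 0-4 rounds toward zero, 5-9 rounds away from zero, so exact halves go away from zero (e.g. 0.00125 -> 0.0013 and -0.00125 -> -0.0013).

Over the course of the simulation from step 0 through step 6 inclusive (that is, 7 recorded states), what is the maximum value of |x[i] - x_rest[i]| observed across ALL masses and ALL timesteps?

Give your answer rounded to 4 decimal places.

Step 0: x=[4.0000 10.0000 19.0000] v=[0.0000 0.0000 0.0000]
Step 1: x=[5.0000 11.5000 17.5000] v=[2.0000 3.0000 -3.0000]
Step 2: x=[6.7500 12.7500 16.0000] v=[3.5000 2.5000 -3.0000]
Step 3: x=[8.1250 12.6250 15.8750] v=[2.7500 -0.2500 -0.2500]
Step 4: x=[7.6875 11.8750 17.1250] v=[-0.8750 -1.5000 2.5000]
Step 5: x=[5.5000 11.6563 18.7500] v=[-4.3750 -0.4375 3.2500]
Step 6: x=[3.6407 11.9063 19.8282] v=[-3.7187 0.4999 2.1563]
Max displacement = 2.3593

Answer: 2.3593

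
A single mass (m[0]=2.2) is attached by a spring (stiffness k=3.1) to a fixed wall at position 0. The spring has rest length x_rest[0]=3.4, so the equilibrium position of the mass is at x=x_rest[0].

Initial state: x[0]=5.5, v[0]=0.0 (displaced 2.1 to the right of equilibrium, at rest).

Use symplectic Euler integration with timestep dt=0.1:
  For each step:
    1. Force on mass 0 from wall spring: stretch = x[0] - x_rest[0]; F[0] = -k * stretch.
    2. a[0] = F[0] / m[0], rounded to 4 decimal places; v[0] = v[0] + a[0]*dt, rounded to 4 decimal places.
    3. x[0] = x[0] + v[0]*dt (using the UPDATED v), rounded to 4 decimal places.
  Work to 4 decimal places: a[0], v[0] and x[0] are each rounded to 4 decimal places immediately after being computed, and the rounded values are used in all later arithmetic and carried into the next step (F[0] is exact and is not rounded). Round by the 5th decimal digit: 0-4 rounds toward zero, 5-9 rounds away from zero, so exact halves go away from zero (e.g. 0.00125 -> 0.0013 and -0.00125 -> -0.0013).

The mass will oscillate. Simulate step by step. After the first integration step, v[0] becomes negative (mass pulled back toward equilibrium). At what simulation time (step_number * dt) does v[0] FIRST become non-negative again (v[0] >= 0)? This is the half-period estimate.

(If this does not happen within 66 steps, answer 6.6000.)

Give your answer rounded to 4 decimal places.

Answer: 2.7000

Derivation:
Step 0: x=[5.5000] v=[0.0000]
Step 1: x=[5.4704] v=[-0.2959]
Step 2: x=[5.4116] v=[-0.5876]
Step 3: x=[5.3245] v=[-0.8711]
Step 4: x=[5.2103] v=[-1.1423]
Step 5: x=[5.0706] v=[-1.3974]
Step 6: x=[4.9073] v=[-1.6328]
Step 7: x=[4.7228] v=[-1.8452]
Step 8: x=[4.5196] v=[-2.0316]
Step 9: x=[4.3007] v=[-2.1894]
Step 10: x=[4.0691] v=[-2.3163]
Step 11: x=[3.8280] v=[-2.4106]
Step 12: x=[3.5809] v=[-2.4709]
Step 13: x=[3.3313] v=[-2.4964]
Step 14: x=[3.0826] v=[-2.4867]
Step 15: x=[2.8384] v=[-2.4420]
Step 16: x=[2.6021] v=[-2.3629]
Step 17: x=[2.3771] v=[-2.2505]
Step 18: x=[2.1665] v=[-2.1064]
Step 19: x=[1.9732] v=[-1.9326]
Step 20: x=[1.8000] v=[-1.7316]
Step 21: x=[1.6494] v=[-1.5062]
Step 22: x=[1.5235] v=[-1.2595]
Step 23: x=[1.4240] v=[-0.9951]
Step 24: x=[1.3523] v=[-0.7167]
Step 25: x=[1.3095] v=[-0.4282]
Step 26: x=[1.2961] v=[-0.1336]
Step 27: x=[1.3124] v=[0.1629]
First v>=0 after going negative at step 27, time=2.7000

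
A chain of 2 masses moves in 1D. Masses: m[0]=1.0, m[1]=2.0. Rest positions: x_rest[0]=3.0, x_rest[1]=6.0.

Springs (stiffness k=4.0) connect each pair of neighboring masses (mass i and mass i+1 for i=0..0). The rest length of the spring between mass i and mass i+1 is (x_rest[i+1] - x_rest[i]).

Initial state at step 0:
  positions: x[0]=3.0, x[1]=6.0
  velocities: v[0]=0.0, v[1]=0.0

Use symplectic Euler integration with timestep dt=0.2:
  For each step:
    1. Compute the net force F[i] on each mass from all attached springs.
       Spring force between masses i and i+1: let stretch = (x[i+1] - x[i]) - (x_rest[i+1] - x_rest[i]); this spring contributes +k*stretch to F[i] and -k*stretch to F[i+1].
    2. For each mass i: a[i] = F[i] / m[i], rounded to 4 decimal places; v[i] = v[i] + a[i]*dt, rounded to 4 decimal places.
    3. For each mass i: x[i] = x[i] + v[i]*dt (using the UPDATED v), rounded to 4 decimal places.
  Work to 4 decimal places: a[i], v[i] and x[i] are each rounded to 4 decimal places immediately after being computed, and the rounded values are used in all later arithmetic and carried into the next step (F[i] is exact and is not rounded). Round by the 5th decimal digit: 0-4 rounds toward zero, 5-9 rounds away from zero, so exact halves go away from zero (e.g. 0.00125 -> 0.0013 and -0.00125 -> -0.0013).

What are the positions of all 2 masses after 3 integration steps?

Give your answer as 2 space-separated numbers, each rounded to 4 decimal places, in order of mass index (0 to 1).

Step 0: x=[3.0000 6.0000] v=[0.0000 0.0000]
Step 1: x=[3.0000 6.0000] v=[0.0000 0.0000]
Step 2: x=[3.0000 6.0000] v=[0.0000 0.0000]
Step 3: x=[3.0000 6.0000] v=[0.0000 0.0000]

Answer: 3.0000 6.0000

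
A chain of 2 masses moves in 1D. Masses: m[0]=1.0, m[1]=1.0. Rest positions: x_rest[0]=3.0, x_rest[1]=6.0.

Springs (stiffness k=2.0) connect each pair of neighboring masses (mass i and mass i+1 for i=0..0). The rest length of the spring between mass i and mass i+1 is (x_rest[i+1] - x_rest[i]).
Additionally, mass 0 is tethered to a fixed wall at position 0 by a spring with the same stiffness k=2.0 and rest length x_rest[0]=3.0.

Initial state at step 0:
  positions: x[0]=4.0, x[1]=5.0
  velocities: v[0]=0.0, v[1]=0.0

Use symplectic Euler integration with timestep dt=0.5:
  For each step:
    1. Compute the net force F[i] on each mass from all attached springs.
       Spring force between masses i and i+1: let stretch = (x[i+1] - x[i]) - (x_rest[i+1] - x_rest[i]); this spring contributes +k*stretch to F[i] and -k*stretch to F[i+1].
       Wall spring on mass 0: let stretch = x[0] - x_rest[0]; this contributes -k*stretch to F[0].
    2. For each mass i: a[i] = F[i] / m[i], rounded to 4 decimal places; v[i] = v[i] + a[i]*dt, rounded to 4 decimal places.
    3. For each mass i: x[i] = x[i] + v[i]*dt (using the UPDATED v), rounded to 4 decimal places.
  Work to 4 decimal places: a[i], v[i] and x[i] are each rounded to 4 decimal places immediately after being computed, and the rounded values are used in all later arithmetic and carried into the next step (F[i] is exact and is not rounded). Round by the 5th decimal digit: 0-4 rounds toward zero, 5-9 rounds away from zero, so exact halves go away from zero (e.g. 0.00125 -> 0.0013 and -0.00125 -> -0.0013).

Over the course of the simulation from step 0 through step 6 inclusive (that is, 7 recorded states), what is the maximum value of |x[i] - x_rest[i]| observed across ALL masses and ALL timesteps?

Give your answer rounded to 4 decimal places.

Step 0: x=[4.0000 5.0000] v=[0.0000 0.0000]
Step 1: x=[2.5000 6.0000] v=[-3.0000 2.0000]
Step 2: x=[1.5000 6.7500] v=[-2.0000 1.5000]
Step 3: x=[2.3750 6.3750] v=[1.7500 -0.7500]
Step 4: x=[4.0625 5.5000] v=[3.3750 -1.7500]
Step 5: x=[4.4375 5.4063] v=[0.7500 -0.1875]
Step 6: x=[3.0782 6.3282] v=[-2.7187 1.8437]
Max displacement = 1.5000

Answer: 1.5000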